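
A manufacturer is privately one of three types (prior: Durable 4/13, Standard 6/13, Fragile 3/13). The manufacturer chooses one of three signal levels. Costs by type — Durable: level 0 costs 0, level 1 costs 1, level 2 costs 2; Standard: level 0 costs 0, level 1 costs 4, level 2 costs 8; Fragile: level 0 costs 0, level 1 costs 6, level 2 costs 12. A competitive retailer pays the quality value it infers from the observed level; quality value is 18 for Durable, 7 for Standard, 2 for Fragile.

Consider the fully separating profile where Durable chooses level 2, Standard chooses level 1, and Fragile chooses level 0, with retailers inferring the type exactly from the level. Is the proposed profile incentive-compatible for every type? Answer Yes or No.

No

Separating prices: level 2 → 18, level 1 → 7, level 0 → 2.
Durable (assigned level 2): level 0: 2 − 0 = 2; level 1: 7 − 1 = 6; level 2: 18 − 2 = 16. Durable stays.
Standard (assigned level 1): level 0: 2 − 0 = 2; level 1: 7 − 4 = 3; level 2: 18 − 8 = 10. Standard prefers level 2.
Fragile (assigned level 0): level 0: 2 − 0 = 2; level 1: 7 − 6 = 1; level 2: 18 − 12 = 6. Fragile prefers level 2.
At least one type deviates; the separating profile fails.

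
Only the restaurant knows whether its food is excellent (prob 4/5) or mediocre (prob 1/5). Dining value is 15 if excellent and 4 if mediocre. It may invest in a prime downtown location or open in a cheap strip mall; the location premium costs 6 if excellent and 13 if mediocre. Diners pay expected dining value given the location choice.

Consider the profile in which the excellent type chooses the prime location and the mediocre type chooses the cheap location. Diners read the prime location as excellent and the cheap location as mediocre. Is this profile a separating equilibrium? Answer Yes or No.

Yes

Under these beliefs, the prime location earns price premium 15 and the cheap location earns price premium 4.
excellent: the prime location nets 15 − 6 = 9; the cheap location nets 4. excellent prefers the prime location.
mediocre: the prime location nets 15 − 13 = 2; the cheap location nets 4. mediocre prefers the cheap location.
Neither type deviates, so the separating profile is an equilibrium.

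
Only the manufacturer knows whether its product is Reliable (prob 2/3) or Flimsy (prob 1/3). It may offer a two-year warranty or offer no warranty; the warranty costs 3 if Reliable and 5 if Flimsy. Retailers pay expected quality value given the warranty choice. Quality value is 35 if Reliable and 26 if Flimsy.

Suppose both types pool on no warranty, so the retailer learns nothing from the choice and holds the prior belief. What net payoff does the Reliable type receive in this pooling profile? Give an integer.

Pooled price = 2/3·35 + 1/3·26 = 32.
Reliable pays no cost for no warranty, so net payoff = 32.

32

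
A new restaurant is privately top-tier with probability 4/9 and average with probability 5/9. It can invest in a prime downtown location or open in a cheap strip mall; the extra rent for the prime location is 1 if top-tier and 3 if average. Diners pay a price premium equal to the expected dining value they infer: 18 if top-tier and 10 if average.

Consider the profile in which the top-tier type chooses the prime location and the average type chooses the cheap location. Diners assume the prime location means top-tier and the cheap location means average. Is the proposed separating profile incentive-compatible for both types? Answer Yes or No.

Under these beliefs, the prime location earns price premium 18 and the cheap location earns price premium 10.
top-tier: the prime location nets 18 − 1 = 17; the cheap location nets 10. top-tier prefers the prime location.
average: the prime location nets 18 − 3 = 15; the cheap location nets 10. average would deviate to the prime location.
average has a profitable deviation, so the profile is not an equilibrium.

No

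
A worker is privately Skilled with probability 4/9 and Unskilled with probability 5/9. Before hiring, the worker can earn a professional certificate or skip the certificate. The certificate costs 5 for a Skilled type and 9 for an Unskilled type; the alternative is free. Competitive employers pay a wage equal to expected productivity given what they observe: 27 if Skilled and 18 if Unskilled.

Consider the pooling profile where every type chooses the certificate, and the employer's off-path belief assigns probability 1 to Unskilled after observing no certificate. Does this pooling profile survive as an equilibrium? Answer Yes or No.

On path, the employer holds the prior and pays 4/9·27 + 5/9·18 = 22. Off path (no certificate), believing Unskilled, it pays 18.
Skilled: the certificate nets 22 − 5 = 17; no certificate nets 18. Skilled would deviate.
Unskilled: the certificate nets 22 − 9 = 13; no certificate nets 18. Unskilled would deviate.
A type deviates, so pooling fails.

No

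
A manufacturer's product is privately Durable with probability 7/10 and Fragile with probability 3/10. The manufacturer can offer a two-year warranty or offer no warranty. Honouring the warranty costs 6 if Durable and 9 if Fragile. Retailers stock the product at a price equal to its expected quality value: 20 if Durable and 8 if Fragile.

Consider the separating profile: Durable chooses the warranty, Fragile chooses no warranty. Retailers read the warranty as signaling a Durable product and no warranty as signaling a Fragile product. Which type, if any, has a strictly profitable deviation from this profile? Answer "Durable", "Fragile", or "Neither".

Fragile

The warranty pays 20; no warranty pays 8.
Durable: assigned the warranty, nets 20 − 6 = 14; deviating to no warranty nets 8.
Fragile: assigned no warranty, nets 8; deviating to the warranty nets 20 − 9 = 11.
The Fragile type gains 3 by deviating.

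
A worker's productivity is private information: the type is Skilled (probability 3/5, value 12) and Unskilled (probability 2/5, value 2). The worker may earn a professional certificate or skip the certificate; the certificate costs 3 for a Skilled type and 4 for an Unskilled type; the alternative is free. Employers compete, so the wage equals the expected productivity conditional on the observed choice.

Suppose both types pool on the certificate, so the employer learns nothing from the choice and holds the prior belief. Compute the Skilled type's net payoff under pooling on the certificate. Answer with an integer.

Pooled wage = 3/5·12 + 2/5·2 = 8.
Skilled pays cost 3 for the certificate, so net payoff = 8 − 3 = 5.

5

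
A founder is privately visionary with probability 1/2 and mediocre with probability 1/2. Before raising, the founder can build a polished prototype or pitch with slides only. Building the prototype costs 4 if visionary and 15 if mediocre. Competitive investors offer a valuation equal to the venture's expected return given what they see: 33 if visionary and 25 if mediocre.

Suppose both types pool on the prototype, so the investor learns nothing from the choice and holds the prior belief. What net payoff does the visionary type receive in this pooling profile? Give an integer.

Pooled valuation = 1/2·33 + 1/2·25 = 29.
visionary pays cost 4 for the prototype, so net payoff = 29 − 4 = 25.

25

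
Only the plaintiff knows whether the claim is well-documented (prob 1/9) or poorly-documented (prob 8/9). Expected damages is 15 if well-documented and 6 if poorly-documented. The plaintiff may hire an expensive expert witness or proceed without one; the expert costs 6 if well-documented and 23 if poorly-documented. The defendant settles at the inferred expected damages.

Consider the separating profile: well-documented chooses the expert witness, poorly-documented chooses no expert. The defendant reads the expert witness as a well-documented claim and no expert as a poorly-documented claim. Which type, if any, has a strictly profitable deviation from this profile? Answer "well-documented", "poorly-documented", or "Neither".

The expert witness pays 15; no expert pays 6.
well-documented: assigned the expert witness, nets 15 − 6 = 9; deviating to no expert nets 6.
poorly-documented: assigned no expert, nets 6; deviating to the expert witness nets 15 − 23 = -8.
Both types strictly prefer their assigned action; no profitable deviation.

Neither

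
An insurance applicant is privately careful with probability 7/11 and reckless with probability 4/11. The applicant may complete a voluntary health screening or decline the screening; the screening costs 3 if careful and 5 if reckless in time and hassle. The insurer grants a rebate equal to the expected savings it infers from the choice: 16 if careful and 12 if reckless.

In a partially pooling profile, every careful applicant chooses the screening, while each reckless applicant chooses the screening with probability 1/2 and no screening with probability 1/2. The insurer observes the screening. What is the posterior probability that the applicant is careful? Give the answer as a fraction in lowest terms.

P(the screening) = (7/11)·1 + (4/11)·(1/2) = 9/11.
By Bayes' rule, P(careful | the screening) = (7/11) / (9/11) = 7/9.

7/9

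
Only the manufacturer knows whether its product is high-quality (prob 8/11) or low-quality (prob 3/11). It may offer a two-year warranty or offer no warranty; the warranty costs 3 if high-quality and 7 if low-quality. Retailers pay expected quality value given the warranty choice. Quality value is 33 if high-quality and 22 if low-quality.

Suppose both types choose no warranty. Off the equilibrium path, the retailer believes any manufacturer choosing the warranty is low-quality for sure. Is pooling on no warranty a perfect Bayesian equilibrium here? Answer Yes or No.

Yes

On path, the retailer holds the prior and pays 8/11·33 + 3/11·22 = 30. Off path (the warranty), believing low-quality, it pays 22.
high-quality: no warranty nets 30; the warranty nets 22 − 3 = 19. high-quality stays.
low-quality: no warranty nets 30; the warranty nets 22 − 7 = 15. low-quality stays.
No type deviates, so pooling is sustained.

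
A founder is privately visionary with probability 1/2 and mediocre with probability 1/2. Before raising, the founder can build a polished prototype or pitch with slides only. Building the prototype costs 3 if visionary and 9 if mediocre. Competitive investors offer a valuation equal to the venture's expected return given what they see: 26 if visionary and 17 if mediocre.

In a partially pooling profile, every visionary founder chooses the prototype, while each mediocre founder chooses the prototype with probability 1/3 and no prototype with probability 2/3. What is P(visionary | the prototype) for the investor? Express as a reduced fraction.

P(the prototype) = (1/2)·1 + (1/2)·(1/3) = 2/3.
By Bayes' rule, P(visionary | the prototype) = (1/2) / (2/3) = 3/4.

3/4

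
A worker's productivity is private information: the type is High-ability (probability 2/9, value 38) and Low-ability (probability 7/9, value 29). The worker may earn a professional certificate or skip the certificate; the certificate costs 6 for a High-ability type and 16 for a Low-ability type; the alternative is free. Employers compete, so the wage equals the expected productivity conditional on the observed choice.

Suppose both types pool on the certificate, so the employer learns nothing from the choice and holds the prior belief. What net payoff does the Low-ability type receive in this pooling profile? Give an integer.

15

Pooled wage = 2/9·38 + 7/9·29 = 31.
Low-ability pays cost 16 for the certificate, so net payoff = 31 − 16 = 15.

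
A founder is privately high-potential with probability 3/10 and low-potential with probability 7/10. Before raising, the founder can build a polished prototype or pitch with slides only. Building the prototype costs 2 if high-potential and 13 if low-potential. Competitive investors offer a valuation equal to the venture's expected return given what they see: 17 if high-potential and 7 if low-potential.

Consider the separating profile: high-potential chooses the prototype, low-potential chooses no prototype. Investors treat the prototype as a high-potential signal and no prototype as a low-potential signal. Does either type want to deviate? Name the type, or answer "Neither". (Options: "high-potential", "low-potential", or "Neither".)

The prototype pays 17; no prototype pays 7.
high-potential: assigned the prototype, nets 17 − 2 = 15; deviating to no prototype nets 7.
low-potential: assigned no prototype, nets 7; deviating to the prototype nets 17 − 13 = 4.
Both types strictly prefer their assigned action; no profitable deviation.

Neither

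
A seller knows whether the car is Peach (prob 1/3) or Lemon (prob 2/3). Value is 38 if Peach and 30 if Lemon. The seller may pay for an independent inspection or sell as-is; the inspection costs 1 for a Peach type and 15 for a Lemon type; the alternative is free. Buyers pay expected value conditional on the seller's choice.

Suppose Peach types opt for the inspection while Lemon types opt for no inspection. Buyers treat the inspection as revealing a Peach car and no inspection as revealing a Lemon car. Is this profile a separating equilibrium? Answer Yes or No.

Yes

Under these beliefs, the inspection earns price 38 and no inspection earns price 30.
Peach: the inspection nets 38 − 1 = 37; no inspection nets 30. Peach prefers the inspection.
Lemon: the inspection nets 38 − 15 = 23; no inspection nets 30. Lemon prefers no inspection.
Neither type deviates, so the separating profile is an equilibrium.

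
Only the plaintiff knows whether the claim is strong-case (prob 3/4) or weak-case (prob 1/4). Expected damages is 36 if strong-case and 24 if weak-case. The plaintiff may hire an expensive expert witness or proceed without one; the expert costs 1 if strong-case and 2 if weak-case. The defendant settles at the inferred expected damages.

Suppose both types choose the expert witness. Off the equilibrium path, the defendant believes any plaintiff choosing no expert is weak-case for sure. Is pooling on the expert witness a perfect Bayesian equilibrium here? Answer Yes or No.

On path, the defendant holds the prior and pays 3/4·36 + 1/4·24 = 33. Off path (no expert), believing weak-case, it pays 24.
strong-case: the expert witness nets 33 − 1 = 32; no expert nets 24. strong-case stays.
weak-case: the expert witness nets 33 − 2 = 31; no expert nets 24. weak-case stays.
No type deviates, so pooling is sustained.

Yes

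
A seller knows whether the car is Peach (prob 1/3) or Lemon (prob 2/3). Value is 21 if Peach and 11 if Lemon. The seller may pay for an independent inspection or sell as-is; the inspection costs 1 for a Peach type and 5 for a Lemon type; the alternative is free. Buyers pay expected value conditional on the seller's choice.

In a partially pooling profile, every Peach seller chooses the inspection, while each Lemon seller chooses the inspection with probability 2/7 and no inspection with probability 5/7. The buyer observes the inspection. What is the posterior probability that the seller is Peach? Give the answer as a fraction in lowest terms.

P(the inspection) = (1/3)·1 + (2/3)·(2/7) = 11/21.
By Bayes' rule, P(Peach | the inspection) = (1/3) / (11/21) = 7/11.

7/11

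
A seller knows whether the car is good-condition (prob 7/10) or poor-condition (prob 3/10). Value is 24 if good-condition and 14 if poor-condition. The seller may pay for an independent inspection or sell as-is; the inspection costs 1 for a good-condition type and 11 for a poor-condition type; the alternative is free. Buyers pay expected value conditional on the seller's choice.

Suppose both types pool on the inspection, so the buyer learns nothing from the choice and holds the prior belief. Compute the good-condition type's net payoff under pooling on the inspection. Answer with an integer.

20

Pooled price = 7/10·24 + 3/10·14 = 21.
good-condition pays cost 1 for the inspection, so net payoff = 21 − 1 = 20.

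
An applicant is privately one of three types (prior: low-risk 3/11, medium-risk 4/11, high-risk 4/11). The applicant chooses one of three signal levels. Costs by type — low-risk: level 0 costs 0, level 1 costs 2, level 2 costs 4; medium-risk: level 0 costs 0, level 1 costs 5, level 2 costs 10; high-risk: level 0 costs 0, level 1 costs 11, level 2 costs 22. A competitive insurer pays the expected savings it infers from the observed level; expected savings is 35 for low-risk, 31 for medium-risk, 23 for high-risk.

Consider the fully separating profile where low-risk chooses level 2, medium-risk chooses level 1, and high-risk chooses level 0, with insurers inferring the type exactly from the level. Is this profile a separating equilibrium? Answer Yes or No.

Yes

Separating rebates: level 2 → 35, level 1 → 31, level 0 → 23.
low-risk (assigned level 2): level 0: 23 − 0 = 23; level 1: 31 − 2 = 29; level 2: 35 − 4 = 31. low-risk stays.
medium-risk (assigned level 1): level 0: 23 − 0 = 23; level 1: 31 − 5 = 26; level 2: 35 − 10 = 25. medium-risk stays.
high-risk (assigned level 0): level 0: 23 − 0 = 23; level 1: 31 − 11 = 20; level 2: 35 − 22 = 13. high-risk stays.
Every type prefers its assigned level; separation holds.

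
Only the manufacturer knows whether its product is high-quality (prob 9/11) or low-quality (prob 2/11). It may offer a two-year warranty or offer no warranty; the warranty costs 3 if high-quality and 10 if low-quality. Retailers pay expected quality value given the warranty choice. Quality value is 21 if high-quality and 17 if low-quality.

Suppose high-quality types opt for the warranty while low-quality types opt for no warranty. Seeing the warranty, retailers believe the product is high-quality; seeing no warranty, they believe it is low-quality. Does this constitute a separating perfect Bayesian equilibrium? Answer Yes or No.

Under these beliefs, the warranty earns price 21 and no warranty earns price 17.
high-quality: the warranty nets 21 − 3 = 18; no warranty nets 17. high-quality prefers the warranty.
low-quality: the warranty nets 21 − 10 = 11; no warranty nets 17. low-quality prefers no warranty.
Neither type deviates, so the separating profile is an equilibrium.

Yes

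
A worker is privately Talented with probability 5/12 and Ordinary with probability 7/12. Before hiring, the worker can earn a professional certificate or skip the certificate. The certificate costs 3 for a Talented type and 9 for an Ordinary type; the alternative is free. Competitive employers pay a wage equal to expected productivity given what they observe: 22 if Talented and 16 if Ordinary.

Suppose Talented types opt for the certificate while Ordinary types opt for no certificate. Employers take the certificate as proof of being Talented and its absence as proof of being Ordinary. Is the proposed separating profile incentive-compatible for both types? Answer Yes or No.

Under these beliefs, the certificate earns wage 22 and no certificate earns wage 16.
Talented: the certificate nets 22 − 3 = 19; no certificate nets 16. Talented prefers the certificate.
Ordinary: the certificate nets 22 − 9 = 13; no certificate nets 16. Ordinary prefers no certificate.
Neither type deviates, so the separating profile is an equilibrium.

Yes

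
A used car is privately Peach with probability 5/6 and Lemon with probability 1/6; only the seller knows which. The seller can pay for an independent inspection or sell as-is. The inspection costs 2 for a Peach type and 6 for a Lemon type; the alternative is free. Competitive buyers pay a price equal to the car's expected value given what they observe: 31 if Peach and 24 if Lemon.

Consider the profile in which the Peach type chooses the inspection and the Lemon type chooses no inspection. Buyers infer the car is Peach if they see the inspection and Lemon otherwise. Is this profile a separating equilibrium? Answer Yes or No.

No

Under these beliefs, the inspection earns price 31 and no inspection earns price 24.
Peach: the inspection nets 31 − 2 = 29; no inspection nets 24. Peach prefers the inspection.
Lemon: the inspection nets 31 − 6 = 25; no inspection nets 24. Lemon would deviate to the inspection.
Lemon has a profitable deviation, so the profile is not an equilibrium.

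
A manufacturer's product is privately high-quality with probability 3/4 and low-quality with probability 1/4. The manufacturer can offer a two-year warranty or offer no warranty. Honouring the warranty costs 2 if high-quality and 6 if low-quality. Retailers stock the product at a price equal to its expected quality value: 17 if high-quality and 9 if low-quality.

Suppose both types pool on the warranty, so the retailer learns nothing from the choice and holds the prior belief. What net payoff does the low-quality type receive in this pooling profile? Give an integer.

Pooled price = 3/4·17 + 1/4·9 = 15.
low-quality pays cost 6 for the warranty, so net payoff = 15 − 6 = 9.

9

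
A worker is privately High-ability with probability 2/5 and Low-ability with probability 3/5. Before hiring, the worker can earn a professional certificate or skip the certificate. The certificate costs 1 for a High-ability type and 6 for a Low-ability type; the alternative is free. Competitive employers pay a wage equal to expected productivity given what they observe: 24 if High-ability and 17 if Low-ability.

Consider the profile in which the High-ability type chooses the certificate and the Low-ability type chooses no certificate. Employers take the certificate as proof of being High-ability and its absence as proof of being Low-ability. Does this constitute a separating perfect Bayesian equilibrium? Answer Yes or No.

Under these beliefs, the certificate earns wage 24 and no certificate earns wage 17.
High-ability: the certificate nets 24 − 1 = 23; no certificate nets 17. High-ability prefers the certificate.
Low-ability: the certificate nets 24 − 6 = 18; no certificate nets 17. Low-ability would deviate to the certificate.
Low-ability has a profitable deviation, so the profile is not an equilibrium.

No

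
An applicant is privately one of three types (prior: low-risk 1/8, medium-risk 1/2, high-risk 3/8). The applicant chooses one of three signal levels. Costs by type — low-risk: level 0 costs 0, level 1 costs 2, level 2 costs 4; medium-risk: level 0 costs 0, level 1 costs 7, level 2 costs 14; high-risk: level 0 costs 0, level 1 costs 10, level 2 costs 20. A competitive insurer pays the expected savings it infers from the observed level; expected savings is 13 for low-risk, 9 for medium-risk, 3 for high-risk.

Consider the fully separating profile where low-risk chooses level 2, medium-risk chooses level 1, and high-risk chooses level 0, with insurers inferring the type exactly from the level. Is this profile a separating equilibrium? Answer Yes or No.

Separating rebates: level 2 → 13, level 1 → 9, level 0 → 3.
low-risk (assigned level 2): level 0: 3 − 0 = 3; level 1: 9 − 2 = 7; level 2: 13 − 4 = 9. low-risk stays.
medium-risk (assigned level 1): level 0: 3 − 0 = 3; level 1: 9 − 7 = 2; level 2: 13 − 14 = -1. medium-risk prefers level 0.
high-risk (assigned level 0): level 0: 3 − 0 = 3; level 1: 9 − 10 = -1; level 2: 13 − 20 = -7. high-risk stays.
At least one type deviates; the separating profile fails.

No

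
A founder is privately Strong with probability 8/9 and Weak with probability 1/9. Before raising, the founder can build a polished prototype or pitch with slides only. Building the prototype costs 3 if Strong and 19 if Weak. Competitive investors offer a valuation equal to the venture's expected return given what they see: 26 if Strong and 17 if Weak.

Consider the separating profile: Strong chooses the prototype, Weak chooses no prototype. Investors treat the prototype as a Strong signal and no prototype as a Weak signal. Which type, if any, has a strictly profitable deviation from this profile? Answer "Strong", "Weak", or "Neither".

Neither

The prototype pays 26; no prototype pays 17.
Strong: assigned the prototype, nets 26 − 3 = 23; deviating to no prototype nets 17.
Weak: assigned no prototype, nets 17; deviating to the prototype nets 26 − 19 = 7.
Both types strictly prefer their assigned action; no profitable deviation.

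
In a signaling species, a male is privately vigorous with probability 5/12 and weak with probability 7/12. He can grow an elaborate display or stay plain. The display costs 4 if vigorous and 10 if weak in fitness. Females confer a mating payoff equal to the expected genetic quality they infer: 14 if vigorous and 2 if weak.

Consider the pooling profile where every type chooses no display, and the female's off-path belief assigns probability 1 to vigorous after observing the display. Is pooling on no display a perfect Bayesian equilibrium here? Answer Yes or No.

No

On path, the female holds the prior and pays 5/12·14 + 7/12·2 = 7. Off path (the display), believing vigorous, it pays 14.
vigorous: no display nets 7; the display nets 14 − 4 = 10. vigorous would deviate.
weak: no display nets 7; the display nets 14 − 10 = 4. weak stays.
A type deviates, so pooling fails.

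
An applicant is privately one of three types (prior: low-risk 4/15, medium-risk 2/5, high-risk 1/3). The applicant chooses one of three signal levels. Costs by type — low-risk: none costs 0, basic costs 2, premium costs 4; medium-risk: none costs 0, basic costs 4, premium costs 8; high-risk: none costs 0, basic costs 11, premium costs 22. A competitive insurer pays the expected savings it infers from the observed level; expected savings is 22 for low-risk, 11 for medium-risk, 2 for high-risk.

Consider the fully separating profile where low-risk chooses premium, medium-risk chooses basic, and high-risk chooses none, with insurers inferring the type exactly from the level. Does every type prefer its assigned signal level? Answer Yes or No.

Separating rebates: premium → 22, basic → 11, none → 2.
low-risk (assigned premium): none: 2 − 0 = 2; basic: 11 − 2 = 9; premium: 22 − 4 = 18. low-risk stays.
medium-risk (assigned basic): none: 2 − 0 = 2; basic: 11 − 4 = 7; premium: 22 − 8 = 14. medium-risk prefers premium.
high-risk (assigned none): none: 2 − 0 = 2; basic: 11 − 11 = 0; premium: 22 − 22 = 0. high-risk stays.
At least one type deviates; the separating profile fails.

No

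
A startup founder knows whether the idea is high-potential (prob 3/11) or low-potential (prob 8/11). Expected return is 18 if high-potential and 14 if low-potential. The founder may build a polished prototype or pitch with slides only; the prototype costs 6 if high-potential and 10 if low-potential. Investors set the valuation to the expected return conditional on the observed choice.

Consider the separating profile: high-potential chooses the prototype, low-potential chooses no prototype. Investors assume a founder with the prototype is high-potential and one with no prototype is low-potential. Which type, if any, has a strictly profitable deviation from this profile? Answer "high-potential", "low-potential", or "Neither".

The prototype pays 18; no prototype pays 14.
high-potential: assigned the prototype, nets 18 − 6 = 12; deviating to no prototype nets 14.
low-potential: assigned no prototype, nets 14; deviating to the prototype nets 18 − 10 = 8.
The high-potential type gains 2 by deviating.

high-potential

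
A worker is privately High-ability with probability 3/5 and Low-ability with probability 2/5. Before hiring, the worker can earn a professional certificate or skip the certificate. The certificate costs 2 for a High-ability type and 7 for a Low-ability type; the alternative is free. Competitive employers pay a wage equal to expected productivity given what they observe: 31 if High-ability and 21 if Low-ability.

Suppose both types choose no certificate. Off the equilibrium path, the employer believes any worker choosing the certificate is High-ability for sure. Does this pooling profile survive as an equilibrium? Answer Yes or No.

No

On path, the employer holds the prior and pays 3/5·31 + 2/5·21 = 27. Off path (the certificate), believing High-ability, it pays 31.
High-ability: no certificate nets 27; the certificate nets 31 − 2 = 29. High-ability would deviate.
Low-ability: no certificate nets 27; the certificate nets 31 − 7 = 24. Low-ability stays.
A type deviates, so pooling fails.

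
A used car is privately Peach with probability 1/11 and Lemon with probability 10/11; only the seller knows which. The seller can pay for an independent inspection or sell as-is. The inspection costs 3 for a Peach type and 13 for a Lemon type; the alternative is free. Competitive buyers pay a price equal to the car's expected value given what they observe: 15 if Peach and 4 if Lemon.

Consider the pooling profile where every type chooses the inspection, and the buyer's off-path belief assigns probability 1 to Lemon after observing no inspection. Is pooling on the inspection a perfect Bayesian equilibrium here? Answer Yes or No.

No

On path, the buyer holds the prior and pays 1/11·15 + 10/11·4 = 5. Off path (no inspection), believing Lemon, it pays 4.
Peach: the inspection nets 5 − 3 = 2; no inspection nets 4. Peach would deviate.
Lemon: the inspection nets 5 − 13 = -8; no inspection nets 4. Lemon would deviate.
A type deviates, so pooling fails.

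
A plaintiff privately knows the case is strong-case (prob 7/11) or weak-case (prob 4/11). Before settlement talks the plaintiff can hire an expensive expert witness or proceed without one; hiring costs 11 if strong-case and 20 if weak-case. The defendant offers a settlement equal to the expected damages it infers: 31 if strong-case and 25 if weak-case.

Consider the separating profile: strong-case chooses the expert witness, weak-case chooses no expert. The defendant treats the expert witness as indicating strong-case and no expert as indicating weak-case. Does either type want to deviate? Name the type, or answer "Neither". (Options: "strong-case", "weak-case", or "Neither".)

strong-case

The expert witness pays 31; no expert pays 25.
strong-case: assigned the expert witness, nets 31 − 11 = 20; deviating to no expert nets 25.
weak-case: assigned no expert, nets 25; deviating to the expert witness nets 31 − 20 = 11.
The strong-case type gains 5 by deviating.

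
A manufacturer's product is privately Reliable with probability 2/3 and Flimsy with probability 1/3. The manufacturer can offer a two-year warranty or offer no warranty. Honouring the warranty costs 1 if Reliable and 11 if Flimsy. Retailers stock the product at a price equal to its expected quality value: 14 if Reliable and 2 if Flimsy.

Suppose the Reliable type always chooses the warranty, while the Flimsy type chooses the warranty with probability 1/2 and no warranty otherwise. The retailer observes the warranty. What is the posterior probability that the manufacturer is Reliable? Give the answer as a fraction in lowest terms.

4/5

P(the warranty) = (2/3)·1 + (1/3)·(1/2) = 5/6.
By Bayes' rule, P(Reliable | the warranty) = (2/3) / (5/6) = 4/5.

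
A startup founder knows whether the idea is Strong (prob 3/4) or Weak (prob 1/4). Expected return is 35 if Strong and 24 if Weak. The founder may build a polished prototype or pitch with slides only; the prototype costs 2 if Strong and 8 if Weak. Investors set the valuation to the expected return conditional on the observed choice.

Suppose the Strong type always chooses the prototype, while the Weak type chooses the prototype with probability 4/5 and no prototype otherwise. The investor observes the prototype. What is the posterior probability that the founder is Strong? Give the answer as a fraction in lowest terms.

15/19

P(the prototype) = (3/4)·1 + (1/4)·(4/5) = 19/20.
By Bayes' rule, P(Strong | the prototype) = (3/4) / (19/20) = 15/19.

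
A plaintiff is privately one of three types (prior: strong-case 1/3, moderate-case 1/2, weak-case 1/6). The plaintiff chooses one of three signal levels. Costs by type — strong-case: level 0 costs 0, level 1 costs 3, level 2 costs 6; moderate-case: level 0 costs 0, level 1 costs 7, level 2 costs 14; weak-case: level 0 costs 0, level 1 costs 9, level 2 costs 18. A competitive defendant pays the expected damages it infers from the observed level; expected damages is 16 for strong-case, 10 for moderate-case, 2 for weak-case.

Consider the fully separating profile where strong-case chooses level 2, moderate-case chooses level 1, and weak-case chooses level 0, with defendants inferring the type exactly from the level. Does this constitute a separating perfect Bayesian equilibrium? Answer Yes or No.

Separating settlements: level 2 → 16, level 1 → 10, level 0 → 2.
strong-case (assigned level 2): level 0: 2 − 0 = 2; level 1: 10 − 3 = 7; level 2: 16 − 6 = 10. strong-case stays.
moderate-case (assigned level 1): level 0: 2 − 0 = 2; level 1: 10 − 7 = 3; level 2: 16 − 14 = 2. moderate-case stays.
weak-case (assigned level 0): level 0: 2 − 0 = 2; level 1: 10 − 9 = 1; level 2: 16 − 18 = -2. weak-case stays.
Every type prefers its assigned level; separation holds.

Yes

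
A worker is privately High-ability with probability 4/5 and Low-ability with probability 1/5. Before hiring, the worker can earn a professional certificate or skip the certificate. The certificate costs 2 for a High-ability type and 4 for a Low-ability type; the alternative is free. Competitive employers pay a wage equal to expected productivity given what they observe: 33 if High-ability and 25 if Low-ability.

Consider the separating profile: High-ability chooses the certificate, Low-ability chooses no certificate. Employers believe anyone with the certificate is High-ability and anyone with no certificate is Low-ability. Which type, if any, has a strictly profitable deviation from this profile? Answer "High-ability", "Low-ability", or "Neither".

Low-ability

The certificate pays 33; no certificate pays 25.
High-ability: assigned the certificate, nets 33 − 2 = 31; deviating to no certificate nets 25.
Low-ability: assigned no certificate, nets 25; deviating to the certificate nets 33 − 4 = 29.
The Low-ability type gains 4 by deviating.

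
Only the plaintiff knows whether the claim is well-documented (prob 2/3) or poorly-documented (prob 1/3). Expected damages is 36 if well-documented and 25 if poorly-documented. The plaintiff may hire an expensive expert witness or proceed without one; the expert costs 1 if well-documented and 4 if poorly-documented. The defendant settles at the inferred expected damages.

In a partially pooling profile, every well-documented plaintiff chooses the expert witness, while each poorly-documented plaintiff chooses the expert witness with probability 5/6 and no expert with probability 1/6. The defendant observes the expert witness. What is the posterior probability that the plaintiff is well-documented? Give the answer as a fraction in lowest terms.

12/17

P(the expert witness) = (2/3)·1 + (1/3)·(5/6) = 17/18.
By Bayes' rule, P(well-documented | the expert witness) = (2/3) / (17/18) = 12/17.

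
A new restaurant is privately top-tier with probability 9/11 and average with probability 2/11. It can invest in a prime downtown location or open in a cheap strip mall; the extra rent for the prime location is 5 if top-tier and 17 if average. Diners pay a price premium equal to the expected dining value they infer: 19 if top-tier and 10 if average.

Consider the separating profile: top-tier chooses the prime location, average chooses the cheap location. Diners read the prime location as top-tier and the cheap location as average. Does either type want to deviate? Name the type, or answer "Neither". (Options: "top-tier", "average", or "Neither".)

Neither

The prime location pays 19; the cheap location pays 10.
top-tier: assigned the prime location, nets 19 − 5 = 14; deviating to the cheap location nets 10.
average: assigned the cheap location, nets 10; deviating to the prime location nets 19 − 17 = 2.
Both types strictly prefer their assigned action; no profitable deviation.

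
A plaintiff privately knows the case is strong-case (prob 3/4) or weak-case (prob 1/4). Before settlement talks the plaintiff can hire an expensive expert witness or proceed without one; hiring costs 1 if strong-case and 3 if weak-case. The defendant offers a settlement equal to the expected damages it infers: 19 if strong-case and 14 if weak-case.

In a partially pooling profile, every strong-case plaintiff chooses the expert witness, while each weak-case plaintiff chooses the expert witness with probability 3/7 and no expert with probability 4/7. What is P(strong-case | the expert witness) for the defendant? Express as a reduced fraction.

P(the expert witness) = (3/4)·1 + (1/4)·(3/7) = 6/7.
By Bayes' rule, P(strong-case | the expert witness) = (3/4) / (6/7) = 7/8.

7/8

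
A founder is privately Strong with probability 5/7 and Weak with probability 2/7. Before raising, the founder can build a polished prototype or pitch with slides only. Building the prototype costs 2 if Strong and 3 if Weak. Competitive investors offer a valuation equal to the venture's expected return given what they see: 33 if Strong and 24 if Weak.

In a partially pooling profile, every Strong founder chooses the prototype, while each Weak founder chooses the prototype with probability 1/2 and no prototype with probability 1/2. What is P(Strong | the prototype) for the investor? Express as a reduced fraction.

5/6

P(the prototype) = (5/7)·1 + (2/7)·(1/2) = 6/7.
By Bayes' rule, P(Strong | the prototype) = (5/7) / (6/7) = 5/6.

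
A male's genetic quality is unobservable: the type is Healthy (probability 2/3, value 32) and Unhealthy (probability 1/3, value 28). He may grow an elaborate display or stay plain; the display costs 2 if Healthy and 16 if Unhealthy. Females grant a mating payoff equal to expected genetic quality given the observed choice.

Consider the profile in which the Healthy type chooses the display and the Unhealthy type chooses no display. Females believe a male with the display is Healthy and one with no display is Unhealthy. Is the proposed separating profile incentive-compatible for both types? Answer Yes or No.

Yes

Under these beliefs, the display earns mating payoff 32 and no display earns mating payoff 28.
Healthy: the display nets 32 − 2 = 30; no display nets 28. Healthy prefers the display.
Unhealthy: the display nets 32 − 16 = 16; no display nets 28. Unhealthy prefers no display.
Neither type deviates, so the separating profile is an equilibrium.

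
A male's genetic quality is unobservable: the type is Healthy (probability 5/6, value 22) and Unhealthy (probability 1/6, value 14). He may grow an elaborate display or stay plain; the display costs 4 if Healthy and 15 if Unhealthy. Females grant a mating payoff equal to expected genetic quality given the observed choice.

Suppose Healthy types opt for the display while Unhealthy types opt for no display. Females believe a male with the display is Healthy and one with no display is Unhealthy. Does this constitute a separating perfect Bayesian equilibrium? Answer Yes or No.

Yes

Under these beliefs, the display earns mating payoff 22 and no display earns mating payoff 14.
Healthy: the display nets 22 − 4 = 18; no display nets 14. Healthy prefers the display.
Unhealthy: the display nets 22 − 15 = 7; no display nets 14. Unhealthy prefers no display.
Neither type deviates, so the separating profile is an equilibrium.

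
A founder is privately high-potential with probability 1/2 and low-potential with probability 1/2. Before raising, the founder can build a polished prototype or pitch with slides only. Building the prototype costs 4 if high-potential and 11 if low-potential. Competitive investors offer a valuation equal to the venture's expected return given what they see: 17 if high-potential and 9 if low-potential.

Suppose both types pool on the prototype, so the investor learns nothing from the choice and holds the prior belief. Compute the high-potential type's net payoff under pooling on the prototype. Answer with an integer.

Pooled valuation = 1/2·17 + 1/2·9 = 13.
high-potential pays cost 4 for the prototype, so net payoff = 13 − 4 = 9.

9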